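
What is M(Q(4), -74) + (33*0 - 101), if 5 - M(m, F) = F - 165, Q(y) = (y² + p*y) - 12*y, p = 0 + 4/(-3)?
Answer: 143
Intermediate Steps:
p = -4/3 (p = 0 - ⅓*4 = 0 - 4/3 = -4/3 ≈ -1.3333)
Q(y) = y² - 40*y/3 (Q(y) = (y² - 4*y/3) - 12*y = y² - 40*y/3)
M(m, F) = 170 - F (M(m, F) = 5 - (F - 165) = 5 - (-165 + F) = 5 + (165 - F) = 170 - F)
M(Q(4), -74) + (33*0 - 101) = (170 - 1*(-74)) + (33*0 - 101) = (170 + 74) + (0 - 101) = 244 - 101 = 143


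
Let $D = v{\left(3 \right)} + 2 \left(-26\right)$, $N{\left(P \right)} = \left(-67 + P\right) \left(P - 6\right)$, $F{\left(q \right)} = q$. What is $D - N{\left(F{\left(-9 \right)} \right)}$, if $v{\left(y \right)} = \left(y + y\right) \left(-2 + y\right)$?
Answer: $-1186$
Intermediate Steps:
$v{\left(y \right)} = 2 y \left(-2 + y\right)$
$N{\left(P \right)} = \left(-67 + P\right) \left(-6 + P\right)$
$D = -46$ ($D = 2 \cdot 3 \left(-2 + 3\right) + 2 \left(-26\right) = 2 \cdot 3 \cdot 1 - 52 = 6 - 52 = -46$)
$D - N{\left(F{\left(-9 \right)} \right)} = -46 - \left(402 + \left(-9\right)^{2} - -657\right) = -46 - \left(402 + 81 + 657\right) = -46 - 1140 = -1186$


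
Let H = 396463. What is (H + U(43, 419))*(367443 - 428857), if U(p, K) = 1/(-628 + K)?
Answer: -5088811083124/209 ≈ -2.4348e+10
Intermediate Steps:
(H + U(43, 419))*(367443 - 428857) = (396463 + 1/(-628 + 419))*(367443 - 428857) = (396463 + 1/(-209))*(-61414) = (396463 - 1/209)*(-61414) = (82860766/209)*(-61414) = -5088811083124/209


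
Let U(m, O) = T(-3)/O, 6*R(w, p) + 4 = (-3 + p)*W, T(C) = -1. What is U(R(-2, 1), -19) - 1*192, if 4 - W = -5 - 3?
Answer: -3647/19 ≈ -191.95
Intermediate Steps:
W = 12 (W = 4 - (-5 - 3) = 4 - 1*(-8) = 4 + 8 = 12)
R(w, p) = -20/3 + 2*p (R(w, p) = -2/3 + ((-3 + p)*12)/6 = -2/3 + (-36 + 12*p)/6 = -2/3 + (-6 + 2*p) = -20/3 + 2*p)
U(m, O) = -1/O
U(R(-2, 1), -19) - 1*192 = -1/(-19) - 1*192 = -1*(-1/19) - 192 = 1/19 - 192 = -3647/19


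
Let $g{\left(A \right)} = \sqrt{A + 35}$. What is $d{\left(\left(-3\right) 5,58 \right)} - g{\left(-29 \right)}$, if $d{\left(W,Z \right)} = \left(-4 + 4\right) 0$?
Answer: $- \sqrt{6} \approx -2.4495$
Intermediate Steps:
$d{\left(W,Z \right)} = 0$ ($d{\left(W,Z \right)} = 0 \cdot 0 = 0$)
$g{\left(A \right)} = \sqrt{35 + A}$
$d{\left(\left(-3\right) 5,58 \right)} - g{\left(-29 \right)} = 0 - \sqrt{35 - 29} = 0 - \sqrt{6} = - \sqrt{6}$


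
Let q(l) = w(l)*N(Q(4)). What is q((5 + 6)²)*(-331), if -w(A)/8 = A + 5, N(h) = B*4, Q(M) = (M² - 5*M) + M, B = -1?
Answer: -1334592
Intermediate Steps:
Q(M) = M² - 4*M
N(h) = -4 (N(h) = -1*4 = -4)
w(A) = -40 - 8*A (w(A) = -8*(A + 5) = -8*(5 + A) = -40 - 8*A)
q(l) = 160 + 32*l (q(l) = (-40 - 8*l)*(-4) = 160 + 32*l)
q((5 + 6)²)*(-331) = (160 + 32*(5 + 6)²)*(-331) = (160 + 32*11²)*(-331) = (160 + 32*121)*(-331) = (160 + 3872)*(-331) = 4032*(-331) = -1334592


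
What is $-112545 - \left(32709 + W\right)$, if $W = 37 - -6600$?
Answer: $-151891$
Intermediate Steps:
$W = 6637$ ($W = 37 + 6600 = 6637$)
$-112545 - \left(32709 + W\right) = -112545 - 39346 = -151891$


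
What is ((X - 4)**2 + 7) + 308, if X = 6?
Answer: 319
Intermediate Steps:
((X - 4)**2 + 7) + 308 = ((6 - 4)**2 + 7) + 308 = (2**2 + 7) + 308 = (4 + 7) + 308 = 11 + 308 = 319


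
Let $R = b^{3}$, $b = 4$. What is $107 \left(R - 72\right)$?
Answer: $-856$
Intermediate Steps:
$R = 64$ ($R = 4^{3} = 64$)
$107 \left(R - 72\right) = 107 \left(64 - 72\right) = 107 \left(-8\right) = -856$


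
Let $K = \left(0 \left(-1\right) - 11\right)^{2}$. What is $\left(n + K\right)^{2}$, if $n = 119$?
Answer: $57600$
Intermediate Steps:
$K = 121$ ($K = \left(0 - 11\right)^{2} = \left(-11\right)^{2} = 121$)
$\left(n + K\right)^{2} = \left(119 + 121\right)^{2} = 240^{2} = 57600$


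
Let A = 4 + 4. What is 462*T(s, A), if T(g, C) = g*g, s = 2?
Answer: 1848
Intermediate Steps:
A = 8
T(g, C) = g²
462*T(s, A) = 462*2² = 462*4 = 1848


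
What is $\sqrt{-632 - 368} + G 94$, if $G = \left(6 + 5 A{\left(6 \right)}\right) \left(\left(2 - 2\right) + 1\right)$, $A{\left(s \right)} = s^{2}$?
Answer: $17484 + 10 i \sqrt{10} \approx 17484.0 + 31.623 i$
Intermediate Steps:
$G = 186$ ($G = \left(6 + 5 \cdot 6^{2}\right) \left(\left(2 - 2\right) + 1\right) = \left(6 + 5 \cdot 36\right) \left(0 + 1\right) = \left(6 + 180\right) 1 = 186 \cdot 1 = 186$)
$\sqrt{-632 - 368} + G 94 = \sqrt{-632 - 368} + 186 \cdot 94 = \sqrt{-1000} + 17484 = 10 i \sqrt{10} + 17484 = 17484 + 10 i \sqrt{10}$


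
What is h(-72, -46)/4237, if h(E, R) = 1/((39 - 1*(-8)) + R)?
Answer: 1/4237 ≈ 0.00023602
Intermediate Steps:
h(E, R) = 1/(47 + R) (h(E, R) = 1/((39 + 8) + R) = 1/(47 + R))
h(-72, -46)/4237 = 1/((47 - 46)*4237) = (1/4237)/1 = 1*(1/4237) = 1/4237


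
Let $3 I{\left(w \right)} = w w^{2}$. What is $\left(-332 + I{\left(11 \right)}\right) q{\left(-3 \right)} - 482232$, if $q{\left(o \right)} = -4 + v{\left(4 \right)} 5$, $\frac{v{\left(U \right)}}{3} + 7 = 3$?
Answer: $- \frac{1468136}{3} \approx -4.8938 \cdot 10^{5}$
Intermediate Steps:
$v{\left(U \right)} = -12$ ($v{\left(U \right)} = -21 + 3 \cdot 3 = -21 + 9 = -12$)
$q{\left(o \right)} = -64$ ($q{\left(o \right)} = -4 - 60 = -64$)
$I{\left(w \right)} = \frac{w^{3}}{3}$ ($I{\left(w \right)} = \frac{w w^{2}}{3} = \frac{w^{3}}{3}$)
$\left(-332 + I{\left(11 \right)}\right) q{\left(-3 \right)} - 482232 = \left(-332 + \frac{11^{3}}{3}\right) \left(-64\right) - 482232 = \left(-332 + \frac{1}{3} \cdot 1331\right) \left(-64\right) - 482232 = \left(-332 + \frac{1331}{3}\right) \left(-64\right) - 482232 = \frac{335}{3} \left(-64\right) - 482232 = - \frac{21440}{3} - 482232 = - \frac{1468136}{3}$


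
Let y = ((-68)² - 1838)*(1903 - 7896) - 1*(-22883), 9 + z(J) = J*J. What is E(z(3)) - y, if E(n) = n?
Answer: 16673615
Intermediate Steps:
z(J) = -9 + J² (z(J) = -9 + J*J = -9 + J²)
y = -16673615 (y = (4624 - 1838)*(-5993) + 22883 = 2786*(-5993) + 22883 = -16696498 + 22883 = -16673615)
E(z(3)) - y = (-9 + 3²) - 1*(-16673615) = (-9 + 9) + 16673615 = 0 + 16673615 = 16673615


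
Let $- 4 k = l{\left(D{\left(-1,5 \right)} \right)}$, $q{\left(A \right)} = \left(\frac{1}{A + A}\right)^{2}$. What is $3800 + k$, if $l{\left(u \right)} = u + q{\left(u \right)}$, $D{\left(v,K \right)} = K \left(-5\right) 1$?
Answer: $\frac{38062499}{10000} \approx 3806.3$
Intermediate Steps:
$q{\left(A \right)} = \frac{1}{4 A^{2}}$ ($q{\left(A \right)} = \left(\frac{1}{2 A}\right)^{2} = \frac{1}{4 A^{2}}$)
$D{\left(v,K \right)} = - 5 K$ ($D{\left(v,K \right)} = - 5 K 1 = - 5 K$)
$l{\left(u \right)} = u + \frac{1}{4 u^{2}}$
$k = \frac{62499}{10000}$ ($k = - \frac{\left(-5\right) 5 + \frac{1}{4 \cdot 625}}{4} = - \frac{-25 + \frac{1}{4 \cdot 625}}{4} = - \frac{-25 + \frac{1}{4} \cdot \frac{1}{625}}{4} = - \frac{-25 + \frac{1}{2500}}{4} = \left(- \frac{1}{4}\right) \left(- \frac{62499}{2500}\right) = \frac{62499}{10000} \approx 6.2499$)
$3800 + k = 3800 + \frac{62499}{10000} = \frac{38062499}{10000}$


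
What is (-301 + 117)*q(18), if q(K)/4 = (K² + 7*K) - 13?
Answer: -321632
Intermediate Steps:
q(K) = -52 + 4*K² + 28*K (q(K) = 4*((K² + 7*K) - 13) = 4*(-13 + K² + 7*K) = -52 + 4*K² + 28*K)
(-301 + 117)*q(18) = (-301 + 117)*(-52 + 4*18² + 28*18) = -184*(-52 + 4*324 + 504) = -184*(-52 + 1296 + 504) = -184*1748 = -321632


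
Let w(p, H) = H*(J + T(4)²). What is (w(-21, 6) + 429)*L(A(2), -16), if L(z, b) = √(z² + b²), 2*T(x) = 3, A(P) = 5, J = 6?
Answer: 957*√281/2 ≈ 8021.1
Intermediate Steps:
T(x) = 3/2 (T(x) = (½)*3 = 3/2)
w(p, H) = 33*H/4 (w(p, H) = H*(6 + (3/2)²) = H*(6 + 9/4) = H*(33/4) = 33*H/4)
L(z, b) = √(b² + z²)
(w(-21, 6) + 429)*L(A(2), -16) = ((33/4)*6 + 429)*√((-16)² + 5²) = (99/2 + 429)*√(256 + 25) = 957*√281/2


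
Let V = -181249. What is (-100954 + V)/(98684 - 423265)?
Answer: 282203/324581 ≈ 0.86944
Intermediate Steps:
(-100954 + V)/(98684 - 423265) = (-100954 - 181249)/(98684 - 423265) = -282203/(-324581) = -282203*(-1/324581) = 282203/324581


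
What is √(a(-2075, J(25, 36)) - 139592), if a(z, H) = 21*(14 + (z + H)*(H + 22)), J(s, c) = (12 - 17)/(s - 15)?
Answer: I*√4305545/2 ≈ 1037.5*I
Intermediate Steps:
J(s, c) = -5/(-15 + s)
a(z, H) = 294 + 21*(22 + H)*(H + z) (a(z, H) = 21*(14 + (H + z)*(22 + H)) = 21*(14 + (22 + H)*(H + z)) = 294 + 21*(22 + H)*(H + z))
√(a(-2075, J(25, 36)) - 139592) = √((294 + 21*(-5/(-15 + 25))² + 462*(-5/(-15 + 25)) + 462*(-2075) + 21*(-5/(-15 + 25))*(-2075)) - 139592) = √((294 + 21*(-5/10)² + 462*(-5/10) - 958650 + 21*(-5/10)*(-2075)) - 139592) = √((294 + 21*(-5*⅒)² + 462*(-5*⅒) - 958650 + 21*(-5*⅒)*(-2075)) - 139592) = √((294 + 21*(-½)² + 462*(-½) - 958650 + 21*(-½)*(-2075)) - 139592) = √((294 + 21*(¼) - 231 - 958650 + 43575/2) - 139592) = √((294 + 21/4 - 231 - 958650 + 43575/2) - 139592) = √(-3747177/4 - 139592) = √(-4305545/4) = I*√4305545/2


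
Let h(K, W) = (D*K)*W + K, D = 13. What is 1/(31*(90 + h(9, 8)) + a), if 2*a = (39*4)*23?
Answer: 1/33879 ≈ 2.9517e-5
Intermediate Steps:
h(K, W) = K + 13*K*W (h(K, W) = (13*K)*W + K = 13*K*W + K = K + 13*K*W)
a = 1794 (a = ((39*4)*23)/2 = (156*23)/2 = (1/2)*3588 = 1794)
1/(31*(90 + h(9, 8)) + a) = 1/(31*(90 + 9*(1 + 13*8)) + 1794) = 1/(31*(90 + 9*(1 + 104)) + 1794) = 1/(31*(90 + 9*105) + 1794) = 1/(31*(90 + 945) + 1794) = 1/(31*1035 + 1794) = 1/(32085 + 1794) = 1/33879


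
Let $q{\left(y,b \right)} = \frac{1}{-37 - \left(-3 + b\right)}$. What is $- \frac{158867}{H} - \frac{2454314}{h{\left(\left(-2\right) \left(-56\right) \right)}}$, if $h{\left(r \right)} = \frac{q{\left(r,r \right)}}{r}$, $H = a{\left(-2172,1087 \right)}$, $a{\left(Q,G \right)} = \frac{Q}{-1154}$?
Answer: $\frac{43584283919149}{1086} \approx 4.0133 \cdot 10^{10}$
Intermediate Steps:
$a{\left(Q,G \right)} = - \frac{Q}{1154}$ ($a{\left(Q,G \right)} = Q \left(- \frac{1}{1154}\right) = - \frac{Q}{1154}$)
$H = \frac{1086}{577}$ ($H = \left(- \frac{1}{1154}\right) \left(-2172\right) = \frac{1086}{577} \approx 1.8821$)
$q{\left(y,b \right)} = \frac{1}{-34 - b}$
$h{\left(r \right)} = - \frac{1}{r \left(34 + r\right)}$ ($h{\left(r \right)} = \frac{\left(-1\right) \frac{1}{34 + r}}{r} = - \frac{1}{r \left(34 + r\right)}$)
$- \frac{158867}{H} - \frac{2454314}{h{\left(\left(-2\right) \left(-56\right) \right)}} = - \frac{158867}{\frac{1086}{577}} - \frac{2454314}{\left(-1\right) \frac{1}{\left(-2\right) \left(-56\right)} \frac{1}{34 - -112}} = \left(-158867\right) \frac{577}{1086} - \frac{2454314}{\left(-1\right) \frac{1}{112} \frac{1}{34 + 112}} = - \frac{91666259}{1086} - \frac{2454314}{\left(-1\right) \frac{1}{112} \cdot \frac{1}{146}} = - \frac{91666259}{1086} - \frac{2454314}{- \frac{1}{16352}} = - \frac{91666259}{1086} - -40132942528 = - \frac{91666259}{1086} + 40132942528 = \frac{43584283919149}{1086}$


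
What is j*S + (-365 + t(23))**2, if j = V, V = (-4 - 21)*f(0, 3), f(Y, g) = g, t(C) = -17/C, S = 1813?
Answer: -1169031/529 ≈ -2209.9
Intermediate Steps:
V = -75 (V = (-4 - 21)*3 = -25*3 = -75)
j = -75
j*S + (-365 + t(23))**2 = -75*1813 + (-365 - 17/23)**2 = -135975 + (-365 - 17*1/23)**2 = -135975 + (-365 - 17/23)**2 = -135975 + (-8412/23)**2 = -135975 + 70761744/529 = -1169031/529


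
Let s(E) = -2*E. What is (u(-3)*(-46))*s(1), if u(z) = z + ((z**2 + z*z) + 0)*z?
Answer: -5244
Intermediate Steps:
u(z) = z + 2*z**3 (u(z) = z + ((z**2 + z**2) + 0)*z = z + (2*z**2 + 0)*z = z + (2*z**2)*z = z + 2*z**3)
(u(-3)*(-46))*s(1) = ((-3 + 2*(-3)**3)*(-46))*(-2*1) = ((-3 + 2*(-27))*(-46))*(-2) = ((-3 - 54)*(-46))*(-2) = -57*(-46)*(-2) = 2622*(-2) = -5244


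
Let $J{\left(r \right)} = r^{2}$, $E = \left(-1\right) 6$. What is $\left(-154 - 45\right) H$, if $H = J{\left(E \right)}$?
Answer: $-7164$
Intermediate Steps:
$E = -6$
$H = 36$ ($H = \left(-6\right)^{2} = 36$)
$\left(-154 - 45\right) H = \left(-154 - 45\right) 36 = \left(-199\right) 36 = -7164$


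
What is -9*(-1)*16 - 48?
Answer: 96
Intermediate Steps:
-9*(-1)*16 - 48 = 9*16 - 48 = 144 - 48 = 96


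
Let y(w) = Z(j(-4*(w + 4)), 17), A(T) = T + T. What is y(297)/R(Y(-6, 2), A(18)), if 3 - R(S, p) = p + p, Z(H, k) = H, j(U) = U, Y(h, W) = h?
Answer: 1204/69 ≈ 17.449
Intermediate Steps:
A(T) = 2*T
y(w) = -16 - 4*w (y(w) = -4*(w + 4) = -4*(4 + w) = -16 - 4*w)
R(S, p) = 3 - 2*p (R(S, p) = 3 - (p + p) = 3 - 2*p)
y(297)/R(Y(-6, 2), A(18)) = (-16 - 4*297)/(3 - 4*18) = (-16 - 1188)/(3 - 2*36) = -1204/(3 - 72) = -1204/(-69) = -1204*(-1/69) = 1204/69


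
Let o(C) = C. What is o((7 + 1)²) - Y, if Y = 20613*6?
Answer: -123614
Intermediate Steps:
Y = 123678
o((7 + 1)²) - Y = (7 + 1)² - 1*123678 = 8² - 123678 = 64 - 123678 = -123614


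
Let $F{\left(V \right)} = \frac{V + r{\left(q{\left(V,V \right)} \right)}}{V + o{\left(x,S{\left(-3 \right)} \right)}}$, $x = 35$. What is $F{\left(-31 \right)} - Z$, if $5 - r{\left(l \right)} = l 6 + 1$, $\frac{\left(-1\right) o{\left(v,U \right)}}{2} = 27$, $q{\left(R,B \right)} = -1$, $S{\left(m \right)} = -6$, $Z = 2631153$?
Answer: $- \frac{223647984}{85} \approx -2.6312 \cdot 10^{6}$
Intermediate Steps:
$o{\left(v,U \right)} = -54$ ($o{\left(v,U \right)} = \left(-2\right) 27 = -54$)
$r{\left(l \right)} = 4 - 6 l$ ($r{\left(l \right)} = 5 - \left(l 6 + 1\right) = 5 - \left(6 l + 1\right) = 5 - \left(1 + 6 l\right) = 4 - 6 l$)
$F{\left(V \right)} = \frac{10 + V}{-54 + V}$ ($F{\left(V \right)} = \frac{V + \left(4 - -6\right)}{V - 54} = \frac{V + \left(4 + 6\right)}{-54 + V} = \frac{V + 10}{-54 + V} = \frac{10 + V}{-54 + V}$)
$F{\left(-31 \right)} - Z = \frac{10 - 31}{-54 - 31} - 2631153 = \frac{1}{-85} \left(-21\right) - 2631153 = \left(- \frac{1}{85}\right) \left(-21\right) - 2631153 = \frac{21}{85} - 2631153 = - \frac{223647984}{85}$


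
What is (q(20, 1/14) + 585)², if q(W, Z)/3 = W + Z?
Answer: 81595089/196 ≈ 4.1630e+5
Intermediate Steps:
q(W, Z) = 3*W + 3*Z (q(W, Z) = 3*(W + Z) = 3*W + 3*Z)
(q(20, 1/14) + 585)² = ((3*20 + 3/14) + 585)² = ((60 + 3*(1/14)) + 585)² = ((60 + 3/14) + 585)² = (843/14 + 585)² = (9033/14)² = 81595089/196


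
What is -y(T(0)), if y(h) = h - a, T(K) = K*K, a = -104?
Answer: -104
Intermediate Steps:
T(K) = K**2
y(h) = 104 + h (y(h) = h - 1*(-104) = h + 104 = 104 + h)
-y(T(0)) = -(104 + 0**2) = -(104 + 0) = -1*104 = -104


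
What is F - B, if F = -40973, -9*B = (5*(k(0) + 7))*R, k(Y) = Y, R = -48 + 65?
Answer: -368162/9 ≈ -40907.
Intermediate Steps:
R = 17
B = -595/9 (B = -5*(0 + 7)*17/9 = -5*7*17/9 = -35*17/9 = -⅑*595 = -595/9 ≈ -66.111)
F - B = -40973 - 1*(-595/9) = -40973 + 595/9 = -368162/9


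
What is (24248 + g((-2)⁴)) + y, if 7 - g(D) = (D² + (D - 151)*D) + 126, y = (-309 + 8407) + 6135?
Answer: 40266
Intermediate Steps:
y = 14233 (y = 8098 + 6135 = 14233)
g(D) = -119 - D² - D*(-151 + D) (g(D) = 7 - ((D² + (D - 151)*D) + 126) = 7 - ((D² + (-151 + D)*D) + 126) = 7 - ((D² + D*(-151 + D)) + 126) = 7 - (126 + D² + D*(-151 + D)) = 7 + (-126 - D² - D*(-151 + D)) = -119 - D² - D*(-151 + D))
(24248 + g((-2)⁴)) + y = (24248 + (-119 - 2*((-2)⁴)² + 151*(-2)⁴)) + 14233 = (24248 + (-119 - 2*16² + 151*16)) + 14233 = (24248 + (-119 - 2*256 + 2416)) + 14233 = (24248 + (-119 - 512 + 2416)) + 14233 = (24248 + 1785) + 14233 = 26033 + 14233 = 40266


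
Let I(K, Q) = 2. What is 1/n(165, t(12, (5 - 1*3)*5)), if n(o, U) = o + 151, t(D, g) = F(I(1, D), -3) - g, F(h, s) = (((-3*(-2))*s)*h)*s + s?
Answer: 1/316 ≈ 0.0031646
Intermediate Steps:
F(h, s) = s + 6*h*s² (F(h, s) = ((6*s)*h)*s + s = (6*h*s)*s + s = 6*h*s² + s = s + 6*h*s²)
t(D, g) = 105 - g (t(D, g) = -3*(1 + 6*2*(-3)) - g = -3*(1 - 36) - g = -3*(-35) - g = 105 - g)
n(o, U) = 151 + o
1/n(165, t(12, (5 - 1*3)*5)) = 1/(151 + 165) = 1/316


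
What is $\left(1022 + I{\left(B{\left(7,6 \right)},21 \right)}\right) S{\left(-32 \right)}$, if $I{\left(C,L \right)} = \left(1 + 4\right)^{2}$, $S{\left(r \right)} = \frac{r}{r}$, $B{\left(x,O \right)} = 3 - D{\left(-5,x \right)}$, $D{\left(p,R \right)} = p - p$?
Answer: $1047$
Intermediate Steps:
$D{\left(p,R \right)} = 0$
$B{\left(x,O \right)} = 3$ ($B{\left(x,O \right)} = 3 - 0 = 3 + 0 = 3$)
$S{\left(r \right)} = 1$
$I{\left(C,L \right)} = 25$ ($I{\left(C,L \right)} = 5^{2} = 25$)
$\left(1022 + I{\left(B{\left(7,6 \right)},21 \right)}\right) S{\left(-32 \right)} = \left(1022 + 25\right) 1 = 1047 \cdot 1 = 1047$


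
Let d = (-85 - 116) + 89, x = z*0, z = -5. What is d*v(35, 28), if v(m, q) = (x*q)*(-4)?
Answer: 0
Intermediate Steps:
x = 0 (x = -5*0 = 0)
d = -112 (d = -201 + 89 = -112)
v(m, q) = 0 (v(m, q) = (0*q)*(-4) = 0*(-4) = 0)
d*v(35, 28) = -112*0 = 0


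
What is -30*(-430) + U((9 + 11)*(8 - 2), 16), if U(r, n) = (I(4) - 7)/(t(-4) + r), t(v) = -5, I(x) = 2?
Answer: 296699/23 ≈ 12900.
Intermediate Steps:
U(r, n) = -5/(-5 + r) (U(r, n) = (2 - 7)/(-5 + r) = -5/(-5 + r))
-30*(-430) + U((9 + 11)*(8 - 2), 16) = -30*(-430) - 5/(-5 + (9 + 11)*(8 - 2)) = 12900 - 5/(-5 + 20*6) = 12900 - 5/(-5 + 120) = 12900 - 5/115 = 12900 - 5*1/115 = 12900 - 1/23 = 296699/23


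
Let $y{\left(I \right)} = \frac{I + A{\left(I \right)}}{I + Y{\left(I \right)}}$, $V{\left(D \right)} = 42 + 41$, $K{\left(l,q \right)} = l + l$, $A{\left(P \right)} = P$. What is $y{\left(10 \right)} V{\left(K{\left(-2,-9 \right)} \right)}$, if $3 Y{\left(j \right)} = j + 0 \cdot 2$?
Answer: $\frac{249}{2} \approx 124.5$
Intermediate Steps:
$K{\left(l,q \right)} = 2 l$
$V{\left(D \right)} = 83$
$Y{\left(j \right)} = \frac{j}{3}$ ($Y{\left(j \right)} = \frac{j + 0 \cdot 2}{3} = \frac{j + 0}{3} = \frac{j}{3}$)
$y{\left(I \right)} = \frac{3}{2}$ ($y{\left(I \right)} = \frac{I + I}{I + \frac{I}{3}} = \frac{2 I}{\frac{4}{3} I} = 2 I \frac{3}{4 I} = \frac{3}{2}$)
$y{\left(10 \right)} V{\left(K{\left(-2,-9 \right)} \right)} = \frac{3}{2} \cdot 83 = \frac{249}{2}$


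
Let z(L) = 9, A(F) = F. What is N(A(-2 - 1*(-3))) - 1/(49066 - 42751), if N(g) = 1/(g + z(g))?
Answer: 1261/12630 ≈ 0.099842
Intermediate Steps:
N(g) = 1/(9 + g) (N(g) = 1/(g + 9) = 1/(9 + g))
N(A(-2 - 1*(-3))) - 1/(49066 - 42751) = 1/(9 + (-2 - 1*(-3))) - 1/(49066 - 42751) = 1/(9 + (-2 + 3)) - 1/6315 = 1/(9 + 1) - 1*1/6315 = 1/10 - 1/6315 = 1261/12630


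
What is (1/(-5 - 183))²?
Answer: 1/35344 ≈ 2.8293e-5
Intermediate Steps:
(1/(-5 - 183))² = (1/(-188))² = (-1/188)² = 1/35344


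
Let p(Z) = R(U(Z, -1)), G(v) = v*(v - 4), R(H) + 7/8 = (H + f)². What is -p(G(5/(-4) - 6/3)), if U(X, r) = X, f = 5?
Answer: -208625/256 ≈ -814.94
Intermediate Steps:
R(H) = -7/8 + (5 + H)² (R(H) = -7/8 + (H + 5)² = -7/8 + (5 + H)²)
G(v) = v*(-4 + v)
p(Z) = -7/8 + (5 + Z)²
-p(G(5/(-4) - 6/3)) = -(-7/8 + (5 + (5/(-4) - 6/3)*(-4 + (5/(-4) - 6/3)))²) = -(-7/8 + (5 + (5*(-¼) - 6*⅓)*(-4 + (5*(-¼) - 6*⅓)))²) = -(-7/8 + (5 + (-5/4 - 2)*(-4 + (-5/4 - 2)))²) = -(-7/8 + (5 - 13*(-4 - 13/4)/4)²) = -(-7/8 + (5 - 13/4*(-29/4))²) = -(-7/8 + (5 + 377/16)²) = -(-7/8 + (457/16)²) = -(-7/8 + 208849/256) = -1*208625/256 = -208625/256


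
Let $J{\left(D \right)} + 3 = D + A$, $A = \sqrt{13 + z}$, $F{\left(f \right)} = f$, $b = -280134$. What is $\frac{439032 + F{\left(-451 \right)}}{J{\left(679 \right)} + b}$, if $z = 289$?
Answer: $- \frac{61282484549}{39048386731} - \frac{438581 \sqrt{302}}{78096773462} \approx -1.5695$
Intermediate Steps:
$A = \sqrt{302}$ ($A = \sqrt{13 + 289} = \sqrt{302} \approx 17.378$)
$J{\left(D \right)} = -3 + D + \sqrt{302}$ ($J{\left(D \right)} = -3 + \left(D + \sqrt{302}\right) = -3 + D + \sqrt{302}$)
$\frac{439032 + F{\left(-451 \right)}}{J{\left(679 \right)} + b} = \frac{439032 - 451}{\left(-3 + 679 + \sqrt{302}\right) - 280134} = \frac{438581}{\left(676 + \sqrt{302}\right) - 280134} = \frac{438581}{-279458 + \sqrt{302}}$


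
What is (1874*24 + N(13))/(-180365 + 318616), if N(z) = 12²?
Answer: 45120/138251 ≈ 0.32636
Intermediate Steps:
N(z) = 144
(1874*24 + N(13))/(-180365 + 318616) = (1874*24 + 144)/(-180365 + 318616) = (44976 + 144)/138251 = 45120*(1/138251) = 45120/138251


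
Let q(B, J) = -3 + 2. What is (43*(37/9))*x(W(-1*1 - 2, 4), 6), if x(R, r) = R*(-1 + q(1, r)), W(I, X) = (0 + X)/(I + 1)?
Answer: 6364/9 ≈ 707.11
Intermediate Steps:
q(B, J) = -1
W(I, X) = X/(1 + I)
x(R, r) = -2*R (x(R, r) = R*(-1 - 1) = R*(-2) = -2*R)
(43*(37/9))*x(W(-1*1 - 2, 4), 6) = (43*(37/9))*(-8/(1 + (-1*1 - 2))) = (43*(37*(⅑)))*(-8/(1 + (-1 - 2))) = (43*(37/9))*(-8/(1 - 3)) = 1591*(-8/(-2))/9 = 1591*(-8*(-1)/2)/9 = 1591*(-2*(-2))/9 = (1591/9)*4 = 6364/9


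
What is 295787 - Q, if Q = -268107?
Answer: 563894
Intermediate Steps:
295787 - Q = 295787 - 1*(-268107) = 295787 + 268107 = 563894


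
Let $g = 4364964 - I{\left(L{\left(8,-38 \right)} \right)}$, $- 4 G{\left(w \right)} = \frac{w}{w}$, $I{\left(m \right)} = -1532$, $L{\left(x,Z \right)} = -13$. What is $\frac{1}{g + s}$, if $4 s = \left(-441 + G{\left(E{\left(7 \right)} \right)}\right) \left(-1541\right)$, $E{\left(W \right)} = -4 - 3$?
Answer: $\frac{16}{72583801} \approx 2.2043 \cdot 10^{-7}$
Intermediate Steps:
$E{\left(W \right)} = -7$
$G{\left(w \right)} = - \frac{1}{4}$ ($G{\left(w \right)} = - \frac{w \frac{1}{w}}{4} = \left(- \frac{1}{4}\right) 1 = - \frac{1}{4}$)
$g = 4366496$ ($g = 4364964 - -1532 = 4364964 + 1532 = 4366496$)
$s = \frac{2719865}{16}$ ($s = \frac{\left(-441 - \frac{1}{4}\right) \left(-1541\right)}{4} = \frac{\left(- \frac{1765}{4}\right) \left(-1541\right)}{4} = \frac{1}{4} \cdot \frac{2719865}{4} = \frac{2719865}{16} \approx 1.6999 \cdot 10^{5}$)
$\frac{1}{g + s} = \frac{1}{4366496 + \frac{2719865}{16}} = \frac{1}{\frac{72583801}{16}} = \frac{16}{72583801}$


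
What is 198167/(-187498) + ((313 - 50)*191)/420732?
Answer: -36978305605/39443204268 ≈ -0.93751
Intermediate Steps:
198167/(-187498) + ((313 - 50)*191)/420732 = 198167*(-1/187498) + (263*191)*(1/420732) = -198167/187498 + 50233*(1/420732) = -198167/187498 + 50233/420732 = -36978305605/39443204268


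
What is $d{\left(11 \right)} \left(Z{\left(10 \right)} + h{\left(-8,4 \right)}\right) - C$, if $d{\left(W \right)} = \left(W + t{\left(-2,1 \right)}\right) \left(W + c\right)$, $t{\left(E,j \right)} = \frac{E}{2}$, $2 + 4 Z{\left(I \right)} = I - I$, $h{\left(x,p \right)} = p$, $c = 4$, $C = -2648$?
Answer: $3173$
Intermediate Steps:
$Z{\left(I \right)} = - \frac{1}{2}$ ($Z{\left(I \right)} = - \frac{1}{2} + \frac{I - I}{4} = - \frac{1}{2} + \frac{1}{4} \cdot 0 = - \frac{1}{2} + 0 = - \frac{1}{2}$)
$t{\left(E,j \right)} = \frac{E}{2}$ ($t{\left(E,j \right)} = E \frac{1}{2} = \frac{E}{2}$)
$d{\left(W \right)} = \left(-1 + W\right) \left(4 + W\right)$ ($d{\left(W \right)} = \left(W + \frac{1}{2} \left(-2\right)\right) \left(W + 4\right) = \left(W - 1\right) \left(4 + W\right) = \left(-1 + W\right) \left(4 + W\right)$)
$d{\left(11 \right)} \left(Z{\left(10 \right)} + h{\left(-8,4 \right)}\right) - C = \left(-4 + 11^{2} + 3 \cdot 11\right) \left(- \frac{1}{2} + 4\right) - -2648 = \left(-4 + 121 + 33\right) \frac{7}{2} + 2648 = 150 \cdot \frac{7}{2} + 2648 = 525 + 2648 = 3173$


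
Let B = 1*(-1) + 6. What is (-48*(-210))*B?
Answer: 50400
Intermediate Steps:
B = 5 (B = -1 + 6 = 5)
(-48*(-210))*B = -48*(-210)*5 = 10080*5 = 50400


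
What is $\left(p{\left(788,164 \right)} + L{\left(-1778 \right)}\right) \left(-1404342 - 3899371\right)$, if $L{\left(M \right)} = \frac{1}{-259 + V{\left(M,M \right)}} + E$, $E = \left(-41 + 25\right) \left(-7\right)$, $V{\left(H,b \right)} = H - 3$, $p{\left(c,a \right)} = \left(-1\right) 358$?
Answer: $\frac{2661620635633}{2040} \approx 1.3047 \cdot 10^{9}$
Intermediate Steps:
$p{\left(c,a \right)} = -358$
$V{\left(H,b \right)} = -3 + H$ ($V{\left(H,b \right)} = H - 3 = -3 + H$)
$E = 112$ ($E = \left(-16\right) \left(-7\right) = 112$)
$L{\left(M \right)} = 112 + \frac{1}{-262 + M}$ ($L{\left(M \right)} = \frac{1}{-259 + \left(-3 + M\right)} + 112 = \frac{1}{-262 + M} + 112 = 112 + \frac{1}{-262 + M}$)
$\left(p{\left(788,164 \right)} + L{\left(-1778 \right)}\right) \left(-1404342 - 3899371\right) = \left(-358 + \frac{-29343 + 112 \left(-1778\right)}{-262 - 1778}\right) \left(-1404342 - 3899371\right) = \left(-358 + \frac{-29343 - 199136}{-2040}\right) \left(-5303713\right) = \left(-358 - - \frac{228479}{2040}\right) \left(-5303713\right) = \left(-358 + \frac{228479}{2040}\right) \left(-5303713\right) = \left(- \frac{501841}{2040}\right) \left(-5303713\right) = \frac{2661620635633}{2040}$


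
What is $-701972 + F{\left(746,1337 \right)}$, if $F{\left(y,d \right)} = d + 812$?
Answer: $-699823$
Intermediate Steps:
$F{\left(y,d \right)} = 812 + d$
$-701972 + F{\left(746,1337 \right)} = -701972 + \left(812 + 1337\right) = -701972 + 2149 = -699823$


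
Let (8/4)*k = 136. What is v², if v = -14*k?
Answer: 906304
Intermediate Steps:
k = 68 (k = (½)*136 = 68)
v = -952 (v = -14*68 = -952)
v² = (-952)² = 906304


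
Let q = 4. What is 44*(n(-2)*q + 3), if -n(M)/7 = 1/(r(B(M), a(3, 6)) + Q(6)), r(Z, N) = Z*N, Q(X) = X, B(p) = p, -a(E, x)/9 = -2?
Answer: 2596/15 ≈ 173.07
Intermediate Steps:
a(E, x) = 18 (a(E, x) = -9*(-2) = 18)
r(Z, N) = N*Z
n(M) = -7/(6 + 18*M) (n(M) = -7/(18*M + 6) = -7/(6 + 18*M))
44*(n(-2)*q + 3) = 44*(-7/(6 + 18*(-2))*4 + 3) = 44*(-7/(6 - 36)*4 + 3) = 44*(-7/(-30)*4 + 3) = 44*(-7*(-1/30)*4 + 3) = 44*((7/30)*4 + 3) = 44*(14/15 + 3) = 44*(59/15) = 2596/15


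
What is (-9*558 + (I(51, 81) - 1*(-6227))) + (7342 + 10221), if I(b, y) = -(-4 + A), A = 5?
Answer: 18767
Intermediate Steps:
I(b, y) = -1 (I(b, y) = -(-4 + 5) = -1*1 = -1)
(-9*558 + (I(51, 81) - 1*(-6227))) + (7342 + 10221) = (-9*558 + (-1 - 1*(-6227))) + (7342 + 10221) = (-5022 + (-1 + 6227)) + 17563 = (-5022 + 6226) + 17563 = 1204 + 17563 = 18767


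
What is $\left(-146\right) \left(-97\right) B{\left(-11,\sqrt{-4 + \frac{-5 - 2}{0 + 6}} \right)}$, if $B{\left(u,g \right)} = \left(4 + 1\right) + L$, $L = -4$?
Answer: $14162$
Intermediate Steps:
$B{\left(u,g \right)} = 1$ ($B{\left(u,g \right)} = \left(4 + 1\right) - 4 = 5 - 4 = 1$)
$\left(-146\right) \left(-97\right) B{\left(-11,\sqrt{-4 + \frac{-5 - 2}{0 + 6}} \right)} = \left(-146\right) \left(-97\right) 1 = 14162 \cdot 1 = 14162$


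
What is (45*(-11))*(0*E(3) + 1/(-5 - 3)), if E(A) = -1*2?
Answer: 495/8 ≈ 61.875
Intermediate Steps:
E(A) = -2
(45*(-11))*(0*E(3) + 1/(-5 - 3)) = (45*(-11))*(0*(-2) + 1/(-5 - 3)) = -495*(0 + 1/(-8)) = -495*(0 - ⅛) = -495*(-⅛) = 495/8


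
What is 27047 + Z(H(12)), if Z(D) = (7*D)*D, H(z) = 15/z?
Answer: 432927/16 ≈ 27058.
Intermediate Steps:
Z(D) = 7*D**2
27047 + Z(H(12)) = 27047 + 7*(15/12)**2 = 27047 + 7*(15*(1/12))**2 = 27047 + 7*(5/4)**2 = 27047 + 7*(25/16) = 27047 + 175/16 = 432927/16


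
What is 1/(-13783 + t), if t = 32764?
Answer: 1/18981 ≈ 5.2684e-5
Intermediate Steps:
1/(-13783 + t) = 1/(-13783 + 32764) = 1/18981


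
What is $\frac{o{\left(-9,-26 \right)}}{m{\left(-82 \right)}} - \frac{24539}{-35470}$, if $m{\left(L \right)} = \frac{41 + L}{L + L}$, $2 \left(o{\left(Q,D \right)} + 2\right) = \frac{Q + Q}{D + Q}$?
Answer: $- \frac{1559163}{248290} \approx -6.2796$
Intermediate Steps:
$o{\left(Q,D \right)} = -2 + \frac{Q}{D + Q}$ ($o{\left(Q,D \right)} = -2 + \frac{\left(Q + Q\right) \frac{1}{D + Q}}{2} = -2 + \frac{2 Q \frac{1}{D + Q}}{2} = -2 + \frac{Q}{D + Q}$)
$m{\left(L \right)} = \frac{41 + L}{2 L}$
$\frac{o{\left(-9,-26 \right)}}{m{\left(-82 \right)}} - \frac{24539}{-35470} = \frac{\frac{1}{-26 - 9} \left(\left(-1\right) \left(-9\right) - -52\right)}{\frac{1}{2} \frac{1}{-82} \left(41 - 82\right)} - \frac{24539}{-35470} = \frac{\frac{1}{-35} \left(9 + 52\right)}{\frac{1}{2} \left(- \frac{1}{82}\right) \left(-41\right)} - - \frac{24539}{35470} = \left(- \frac{1}{35}\right) 61 \frac{1}{\frac{1}{4}} + \frac{24539}{35470} = \left(- \frac{61}{35}\right) 4 + \frac{24539}{35470} = - \frac{244}{35} + \frac{24539}{35470} = - \frac{1559163}{248290}$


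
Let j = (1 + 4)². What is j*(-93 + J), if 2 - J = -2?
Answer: -2225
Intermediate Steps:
J = 4 (J = 2 - 1*(-2) = 2 + 2 = 4)
j = 25 (j = 5² = 25)
j*(-93 + J) = 25*(-93 + 4) = 25*(-89) = -2225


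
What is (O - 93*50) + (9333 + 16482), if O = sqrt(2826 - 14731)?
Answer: 21165 + I*sqrt(11905) ≈ 21165.0 + 109.11*I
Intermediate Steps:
O = I*sqrt(11905) (O = sqrt(-11905) = I*sqrt(11905) ≈ 109.11*I)
(O - 93*50) + (9333 + 16482) = (I*sqrt(11905) - 93*50) + (9333 + 16482) = (I*sqrt(11905) - 4650) + 25815 = (-4650 + I*sqrt(11905)) + 25815 = 21165 + I*sqrt(11905)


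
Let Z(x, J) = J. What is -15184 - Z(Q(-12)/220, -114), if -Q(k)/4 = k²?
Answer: -15070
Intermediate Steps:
Q(k) = -4*k²
-15184 - Z(Q(-12)/220, -114) = -15184 - 1*(-114) = -15184 + 114 = -15070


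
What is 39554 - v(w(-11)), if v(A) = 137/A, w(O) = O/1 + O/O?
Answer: 395677/10 ≈ 39568.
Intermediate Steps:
w(O) = 1 + O (w(O) = O*1 + 1 = O + 1 = 1 + O)
39554 - v(w(-11)) = 39554 - 137/(1 - 11) = 39554 - 137/(-10) = 39554 - 137*(-1)/10 = 39554 - 1*(-137/10) = 39554 + 137/10 = 395677/10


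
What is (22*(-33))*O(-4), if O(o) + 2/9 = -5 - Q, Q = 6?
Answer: 24442/3 ≈ 8147.3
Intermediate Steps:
O(o) = -101/9 (O(o) = -2/9 + (-5 - 1*6) = -2/9 + (-5 - 6) = -2/9 - 11 = -101/9)
(22*(-33))*O(-4) = (22*(-33))*(-101/9) = -726*(-101/9) = 24442/3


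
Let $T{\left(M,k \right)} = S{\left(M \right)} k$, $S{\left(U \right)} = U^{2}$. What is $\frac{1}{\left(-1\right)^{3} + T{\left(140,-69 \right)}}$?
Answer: $- \frac{1}{1352401} \approx -7.3943 \cdot 10^{-7}$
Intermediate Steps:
$T{\left(M,k \right)} = k M^{2}$ ($T{\left(M,k \right)} = M^{2} k = k M^{2}$)
$\frac{1}{\left(-1\right)^{3} + T{\left(140,-69 \right)}} = \frac{1}{\left(-1\right)^{3} - 69 \cdot 140^{2}} = \frac{1}{-1 - 1352400} = \frac{1}{-1352401} = - \frac{1}{1352401}$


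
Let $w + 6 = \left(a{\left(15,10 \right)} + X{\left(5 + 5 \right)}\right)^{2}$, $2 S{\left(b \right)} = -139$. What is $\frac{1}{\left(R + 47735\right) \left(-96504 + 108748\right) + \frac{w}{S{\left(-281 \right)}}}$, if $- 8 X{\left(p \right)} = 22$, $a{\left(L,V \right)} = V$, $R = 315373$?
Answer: $\frac{1112}{4943834518679} \approx 2.2493 \cdot 10^{-10}$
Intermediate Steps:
$X{\left(p \right)} = - \frac{11}{4}$ ($X{\left(p \right)} = \left(- \frac{1}{8}\right) 22 = - \frac{11}{4}$)
$S{\left(b \right)} = - \frac{139}{2}$ ($S{\left(b \right)} = \frac{1}{2} \left(-139\right) = - \frac{139}{2}$)
$w = \frac{745}{16}$ ($w = -6 + \left(10 - \frac{11}{4}\right)^{2} = -6 + \left(\frac{29}{4}\right)^{2} = -6 + \frac{841}{16} = \frac{745}{16} \approx 46.563$)
$\frac{1}{\left(R + 47735\right) \left(-96504 + 108748\right) + \frac{w}{S{\left(-281 \right)}}} = \frac{1}{\left(315373 + 47735\right) \left(-96504 + 108748\right) + \frac{745}{16 \left(- \frac{139}{2}\right)}} = \frac{1}{363108 \cdot 12244 + \frac{745}{16} \left(- \frac{2}{139}\right)} = \frac{1}{4445894352 - \frac{745}{1112}} = \frac{1}{\frac{4943834518679}{1112}} = \frac{1112}{4943834518679}$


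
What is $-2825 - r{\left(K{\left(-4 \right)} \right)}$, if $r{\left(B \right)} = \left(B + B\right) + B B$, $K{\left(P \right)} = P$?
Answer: $-2833$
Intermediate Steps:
$r{\left(B \right)} = B^{2} + 2 B$ ($r{\left(B \right)} = 2 B + B^{2} = B^{2} + 2 B$)
$-2825 - r{\left(K{\left(-4 \right)} \right)} = -2825 - - 4 \left(2 - 4\right) = -2825 - \left(-4\right) \left(-2\right) = -2825 - 8 = -2833$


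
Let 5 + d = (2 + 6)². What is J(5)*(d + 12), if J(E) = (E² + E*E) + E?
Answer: 3905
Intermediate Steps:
d = 59 (d = -5 + (2 + 6)² = -5 + 8² = -5 + 64 = 59)
J(E) = E + 2*E² (J(E) = (E² + E²) + E = 2*E² + E = E + 2*E²)
J(5)*(d + 12) = (5*(1 + 2*5))*(59 + 12) = (5*(1 + 10))*71 = (5*11)*71 = 55*71 = 3905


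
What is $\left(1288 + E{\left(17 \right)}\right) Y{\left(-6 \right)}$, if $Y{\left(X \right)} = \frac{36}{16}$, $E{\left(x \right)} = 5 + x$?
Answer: $\frac{5895}{2} \approx 2947.5$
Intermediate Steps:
$Y{\left(X \right)} = \frac{9}{4}$ ($Y{\left(X \right)} = 36 \cdot \frac{1}{16} = \frac{9}{4}$)
$\left(1288 + E{\left(17 \right)}\right) Y{\left(-6 \right)} = \left(1288 + \left(5 + 17\right)\right) \frac{9}{4} = \left(1288 + 22\right) \frac{9}{4} = 1310 \cdot \frac{9}{4} = \frac{5895}{2}$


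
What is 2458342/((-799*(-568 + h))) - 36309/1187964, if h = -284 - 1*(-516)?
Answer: 40426029671/4429521768 ≈ 9.1265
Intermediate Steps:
h = 232 (h = -284 + 516 = 232)
2458342/((-799*(-568 + h))) - 36309/1187964 = 2458342/((-799*(-568 + 232))) - 36309/1187964 = 2458342/((-799*(-336))) - 36309*1/1187964 = 2458342/268464 - 12103/395988 = 2458342*(1/268464) - 12103/395988 = 1229171/134232 - 12103/395988 = 40426029671/4429521768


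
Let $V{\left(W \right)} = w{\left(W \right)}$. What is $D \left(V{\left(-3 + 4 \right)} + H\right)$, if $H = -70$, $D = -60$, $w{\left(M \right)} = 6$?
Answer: $3840$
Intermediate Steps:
$V{\left(W \right)} = 6$
$D \left(V{\left(-3 + 4 \right)} + H\right) = - 60 \left(6 - 70\right) = \left(-60\right) \left(-64\right) = 3840$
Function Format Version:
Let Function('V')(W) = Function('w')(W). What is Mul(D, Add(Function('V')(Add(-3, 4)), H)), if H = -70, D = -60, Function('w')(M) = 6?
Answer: 3840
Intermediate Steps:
Function('V')(W) = 6
Mul(D, Add(Function('V')(Add(-3, 4)), H)) = Mul(-60, Add(6, -70)) = Mul(-60, -64) = 3840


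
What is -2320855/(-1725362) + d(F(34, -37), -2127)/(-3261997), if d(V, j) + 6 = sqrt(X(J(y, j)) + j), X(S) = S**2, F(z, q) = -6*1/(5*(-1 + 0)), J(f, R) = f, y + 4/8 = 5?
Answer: 7570632399607/5628125667914 - 53*I*sqrt(3)/6523994 ≈ 1.3451 - 1.4071e-5*I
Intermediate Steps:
y = 9/2 (y = -1/2 + 5 = 9/2 ≈ 4.5000)
F(z, q) = 6/5 (F(z, q) = -6/((-1*5)) = -6/(-5) = -6*(-1/5) = 6/5)
d(V, j) = -6 + sqrt(81/4 + j) (d(V, j) = -6 + sqrt((9/2)**2 + j) = -6 + sqrt(81/4 + j))
-2320855/(-1725362) + d(F(34, -37), -2127)/(-3261997) = -2320855/(-1725362) + (-6 + sqrt(81 + 4*(-2127))/2)/(-3261997) = -2320855*(-1/1725362) + (-6 + sqrt(81 - 8508)/2)*(-1/3261997) = 2320855/1725362 + (-6 + sqrt(-8427)/2)*(-1/3261997) = 2320855/1725362 + (-6 + (53*I*sqrt(3))/2)*(-1/3261997) = 2320855/1725362 + (-6 + 53*I*sqrt(3)/2)*(-1/3261997) = 2320855/1725362 + (6/3261997 - 53*I*sqrt(3)/6523994) = 7570632399607/5628125667914 - 53*I*sqrt(3)/6523994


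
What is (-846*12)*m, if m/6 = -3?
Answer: 182736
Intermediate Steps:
m = -18 (m = 6*(-3) = -18)
(-846*12)*m = -846*12*(-18) = -10152*(-18) = 182736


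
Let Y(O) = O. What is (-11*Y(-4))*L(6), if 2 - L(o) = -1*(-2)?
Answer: 0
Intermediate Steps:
L(o) = 0 (L(o) = 2 - (-1)*(-2) = 2 - 1*2 = 2 - 2 = 0)
(-11*Y(-4))*L(6) = -11*(-4)*0 = 44*0 = 0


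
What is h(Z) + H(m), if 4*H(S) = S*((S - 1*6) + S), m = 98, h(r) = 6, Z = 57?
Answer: 4661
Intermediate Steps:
H(S) = S*(-6 + 2*S)/4 (H(S) = (S*((S - 1*6) + S))/4 = (S*((S - 6) + S))/4 = (S*((-6 + S) + S))/4 = (S*(-6 + 2*S))/4 = S*(-6 + 2*S)/4)
h(Z) + H(m) = 6 + (1/2)*98*(-3 + 98) = 6 + (1/2)*98*95 = 6 + 4655 = 4661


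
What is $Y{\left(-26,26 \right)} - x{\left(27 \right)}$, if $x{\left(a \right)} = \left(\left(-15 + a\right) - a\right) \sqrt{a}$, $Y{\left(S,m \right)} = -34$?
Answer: $-34 + 45 \sqrt{3} \approx 43.942$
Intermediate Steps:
$x{\left(a \right)} = - 15 \sqrt{a}$
$Y{\left(-26,26 \right)} - x{\left(27 \right)} = -34 - - 15 \sqrt{27} = -34 - - 15 \cdot 3 \sqrt{3} = -34 - - 45 \sqrt{3} = -34 + 45 \sqrt{3}$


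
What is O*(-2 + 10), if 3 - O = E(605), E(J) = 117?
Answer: -912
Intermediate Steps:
O = -114 (O = 3 - 1*117 = 3 - 117 = -114)
O*(-2 + 10) = -114*(-2 + 10) = -114*8 = -912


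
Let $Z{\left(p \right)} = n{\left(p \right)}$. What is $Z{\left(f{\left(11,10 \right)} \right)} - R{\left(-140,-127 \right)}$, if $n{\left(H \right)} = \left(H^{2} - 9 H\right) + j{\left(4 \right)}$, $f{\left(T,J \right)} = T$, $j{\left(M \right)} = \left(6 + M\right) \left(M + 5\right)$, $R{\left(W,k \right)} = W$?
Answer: $252$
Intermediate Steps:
$j{\left(M \right)} = \left(5 + M\right) \left(6 + M\right)$ ($j{\left(M \right)} = \left(6 + M\right) \left(5 + M\right) = \left(5 + M\right) \left(6 + M\right)$)
$n{\left(H \right)} = 90 + H^{2} - 9 H$ ($n{\left(H \right)} = \left(H^{2} - 9 H\right) + \left(30 + 4^{2} + 11 \cdot 4\right) = \left(H^{2} - 9 H\right) + \left(30 + 16 + 44\right) = \left(H^{2} - 9 H\right) + 90 = 90 + H^{2} - 9 H$)
$Z{\left(p \right)} = 90 + p^{2} - 9 p$
$Z{\left(f{\left(11,10 \right)} \right)} - R{\left(-140,-127 \right)} = \left(90 + 11^{2} - 99\right) - -140 = \left(90 + 121 - 99\right) + 140 = 112 + 140 = 252$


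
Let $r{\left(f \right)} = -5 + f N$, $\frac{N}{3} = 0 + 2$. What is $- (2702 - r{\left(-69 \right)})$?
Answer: $-3121$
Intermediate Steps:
$N = 6$ ($N = 3 \left(0 + 2\right) = 3 \cdot 2 = 6$)
$r{\left(f \right)} = -5 + 6 f$ ($r{\left(f \right)} = -5 + f 6 = -5 + 6 f$)
$- (2702 - r{\left(-69 \right)}) = - (2702 - \left(-5 + 6 \left(-69\right)\right)) = - (2702 - \left(-5 - 414\right)) = - (2702 - -419) = - (2702 + 419) = \left(-1\right) 3121 = -3121$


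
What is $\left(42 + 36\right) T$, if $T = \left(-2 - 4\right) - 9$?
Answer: $-1170$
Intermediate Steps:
$T = -15$ ($T = -6 - 9 = -15$)
$\left(42 + 36\right) T = \left(42 + 36\right) \left(-15\right) = 78 \left(-15\right) = -1170$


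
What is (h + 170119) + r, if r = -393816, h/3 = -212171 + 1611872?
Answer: 3975406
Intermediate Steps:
h = 4199103 (h = 3*(-212171 + 1611872) = 3*1399701 = 4199103)
(h + 170119) + r = (4199103 + 170119) - 393816 = 4369222 - 393816 = 3975406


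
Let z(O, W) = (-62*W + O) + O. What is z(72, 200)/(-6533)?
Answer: 12256/6533 ≈ 1.8760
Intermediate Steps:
z(O, W) = -62*W + 2*O (z(O, W) = (O - 62*W) + O = -62*W + 2*O)
z(72, 200)/(-6533) = (-62*200 + 2*72)/(-6533) = (-12400 + 144)*(-1/6533) = -12256*(-1/6533) = 12256/6533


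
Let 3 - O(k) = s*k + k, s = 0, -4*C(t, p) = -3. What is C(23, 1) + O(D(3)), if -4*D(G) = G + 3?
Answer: 21/4 ≈ 5.2500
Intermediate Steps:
C(t, p) = ¾ (C(t, p) = -¼*(-3) = ¾)
D(G) = -¾ - G/4 (D(G) = -(G + 3)/4 = -(3 + G)/4 = -¾ - G/4)
O(k) = 3 - k (O(k) = 3 - (0*k + k) = 3 - (0 + k) = 3 - k)
C(23, 1) + O(D(3)) = ¾ + (3 - (-¾ - ¼*3)) = ¾ + (3 - (-¾ - ¾)) = ¾ + (3 - 1*(-3/2)) = ¾ + (3 + 3/2) = ¾ + 9/2 = 21/4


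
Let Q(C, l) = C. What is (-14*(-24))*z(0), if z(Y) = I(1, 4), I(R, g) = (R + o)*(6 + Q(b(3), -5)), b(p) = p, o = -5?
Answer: -12096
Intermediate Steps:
I(R, g) = -45 + 9*R (I(R, g) = (R - 5)*(6 + 3) = (-5 + R)*9 = -45 + 9*R)
z(Y) = -36 (z(Y) = -45 + 9*1 = -45 + 9 = -36)
(-14*(-24))*z(0) = -14*(-24)*(-36) = 336*(-36) = -12096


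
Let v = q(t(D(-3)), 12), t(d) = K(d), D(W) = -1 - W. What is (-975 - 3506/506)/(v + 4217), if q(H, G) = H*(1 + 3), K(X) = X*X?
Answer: -248428/1070949 ≈ -0.23197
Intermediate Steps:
K(X) = X²
t(d) = d²
q(H, G) = 4*H (q(H, G) = H*4 = 4*H)
v = 16 (v = 4*(-1 - 1*(-3))² = 4*(-1 + 3)² = 4*2² = 4*4 = 16)
(-975 - 3506/506)/(v + 4217) = (-975 - 3506/506)/(16 + 4217) = (-975 - 3506*1/506)/4233 = (-975 - 1753/253)*(1/4233) = -248428/253*1/4233 = -248428/1070949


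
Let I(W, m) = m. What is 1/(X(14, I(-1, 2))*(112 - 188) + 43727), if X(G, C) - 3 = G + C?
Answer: 1/42283 ≈ 2.3650e-5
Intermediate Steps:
X(G, C) = 3 + C + G (X(G, C) = 3 + (G + C) = 3 + (C + G) = 3 + C + G)
1/(X(14, I(-1, 2))*(112 - 188) + 43727) = 1/((3 + 2 + 14)*(112 - 188) + 43727) = 1/(19*(-76) + 43727) = 1/(-1444 + 43727) = 1/42283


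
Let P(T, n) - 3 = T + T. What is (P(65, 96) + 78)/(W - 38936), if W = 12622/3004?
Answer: -316922/58475561 ≈ -0.0054197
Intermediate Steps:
P(T, n) = 3 + 2*T (P(T, n) = 3 + (T + T) = 3 + 2*T)
W = 6311/1502 (W = 12622*(1/3004) = 6311/1502 ≈ 4.2017)
(P(65, 96) + 78)/(W - 38936) = ((3 + 2*65) + 78)/(6311/1502 - 38936) = ((3 + 130) + 78)/(-58475561/1502) = (133 + 78)*(-1502/58475561) = 211*(-1502/58475561) = -316922/58475561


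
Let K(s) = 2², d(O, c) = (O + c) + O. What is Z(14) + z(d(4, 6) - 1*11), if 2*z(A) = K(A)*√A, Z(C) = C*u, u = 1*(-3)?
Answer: -42 + 2*√3 ≈ -38.536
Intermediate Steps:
d(O, c) = c + 2*O
u = -3
K(s) = 4
Z(C) = -3*C (Z(C) = C*(-3) = -3*C)
z(A) = 2*√A (z(A) = (4*√A)/2 = 2*√A)
Z(14) + z(d(4, 6) - 1*11) = -3*14 + 2*√((6 + 2*4) - 1*11) = -42 + 2*√((6 + 8) - 11) = -42 + 2*√(14 - 11) = -42 + 2*√3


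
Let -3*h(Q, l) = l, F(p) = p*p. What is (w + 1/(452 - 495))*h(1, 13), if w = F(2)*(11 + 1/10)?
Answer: -124033/645 ≈ -192.30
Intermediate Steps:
F(p) = p²
h(Q, l) = -l/3
w = 222/5 (w = 2²*(11 + 1/10) = 4*(11 + ⅒) = 4*(111/10) = 222/5 ≈ 44.400)
(w + 1/(452 - 495))*h(1, 13) = (222/5 + 1/(452 - 495))*(-⅓*13) = (222/5 + 1/(-43))*(-13/3) = (222/5 - 1/43)*(-13/3) = (9541/215)*(-13/3) = -124033/645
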